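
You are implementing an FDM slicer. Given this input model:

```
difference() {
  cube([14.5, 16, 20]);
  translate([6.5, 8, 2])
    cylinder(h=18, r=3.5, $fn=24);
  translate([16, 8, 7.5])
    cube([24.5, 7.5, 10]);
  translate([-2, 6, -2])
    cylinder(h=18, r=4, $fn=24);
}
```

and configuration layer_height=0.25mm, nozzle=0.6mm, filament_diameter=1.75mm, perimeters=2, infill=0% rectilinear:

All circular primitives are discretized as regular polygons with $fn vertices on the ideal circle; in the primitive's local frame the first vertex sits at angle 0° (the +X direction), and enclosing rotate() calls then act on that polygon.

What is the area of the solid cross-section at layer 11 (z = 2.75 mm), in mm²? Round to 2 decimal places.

184.32 mm²

At z = 2.75 mm: the 14.5×16 cube contributes its full rectangle (area 232.00 mm²); the r=3.5 cylinder at (6.5, 8) gives a regular 24-gon of circumradius 3.5 (constant along its height) (area = (24/2)·3.500²·sin(360°/24) = 38.05 mm²); the cube at (16, 8) is absent (z outside [7.5, 17.5]); the r=4 cylinder at (-2, 6) gives a regular 24-gon of circumradius 4 (constant along its height) (area = (24/2)·4.000²·sin(360°/24) = 49.69 mm²); After the difference (first − rest): starting from the 14.5×16 cube (232.00 mm²), the r=3.5 cylinder at (6.5, 8) lies wholly inside it (removes its full 38.05 mm² and its 21.93 mm outline becomes a hole wall); the r=4 cylinder at (-2, 6) partially overlaps it — only the 9.64 mm² overlap (of its 49.69 mm²) is removed, clipping the outline — area = 184.32 mm². Overall, the cross-section is one region with 1 hole. Net area = 184.32 mm².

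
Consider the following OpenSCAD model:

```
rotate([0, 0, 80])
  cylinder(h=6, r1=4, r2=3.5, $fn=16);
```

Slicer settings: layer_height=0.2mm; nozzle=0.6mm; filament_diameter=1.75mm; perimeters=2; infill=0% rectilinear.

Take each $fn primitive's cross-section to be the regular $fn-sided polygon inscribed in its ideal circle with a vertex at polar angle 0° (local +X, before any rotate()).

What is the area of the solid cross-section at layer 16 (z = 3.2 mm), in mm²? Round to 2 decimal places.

At z = 3.2 mm: the cone (r1=4→r2=3.5) has section circumradius 3.733 here — a regular 16-gon (area = (16/2)·3.733²·sin(360°/16) = 42.67 mm²); (whole slice rotated 80° about Z — lengths, areas and connectivity unchanged). Overall, the cross-section is a single solid region. Net area = 42.67 mm².

42.67 mm²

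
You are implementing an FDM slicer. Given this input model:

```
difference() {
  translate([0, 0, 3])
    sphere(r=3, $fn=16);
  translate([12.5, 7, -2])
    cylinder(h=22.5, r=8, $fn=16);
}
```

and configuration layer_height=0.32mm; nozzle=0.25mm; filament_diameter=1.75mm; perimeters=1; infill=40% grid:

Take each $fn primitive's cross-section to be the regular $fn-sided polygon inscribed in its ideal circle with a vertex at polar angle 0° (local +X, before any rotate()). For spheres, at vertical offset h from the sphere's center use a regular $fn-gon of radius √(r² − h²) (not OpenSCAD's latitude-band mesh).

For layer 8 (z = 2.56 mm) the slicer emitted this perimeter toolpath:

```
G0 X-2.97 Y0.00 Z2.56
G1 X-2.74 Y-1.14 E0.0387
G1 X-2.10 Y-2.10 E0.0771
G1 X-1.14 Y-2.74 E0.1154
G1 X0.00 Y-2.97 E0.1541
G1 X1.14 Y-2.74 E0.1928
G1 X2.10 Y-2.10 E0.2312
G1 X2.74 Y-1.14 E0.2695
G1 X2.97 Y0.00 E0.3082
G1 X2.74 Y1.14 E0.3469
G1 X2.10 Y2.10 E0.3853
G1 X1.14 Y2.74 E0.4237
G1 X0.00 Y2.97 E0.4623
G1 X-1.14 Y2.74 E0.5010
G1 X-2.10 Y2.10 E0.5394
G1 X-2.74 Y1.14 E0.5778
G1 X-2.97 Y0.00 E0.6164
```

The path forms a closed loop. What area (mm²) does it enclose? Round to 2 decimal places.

Apply the shoelace formula to the sequence of (X, Y) vertices; enclosed area = 26.98 mm².

26.98 mm²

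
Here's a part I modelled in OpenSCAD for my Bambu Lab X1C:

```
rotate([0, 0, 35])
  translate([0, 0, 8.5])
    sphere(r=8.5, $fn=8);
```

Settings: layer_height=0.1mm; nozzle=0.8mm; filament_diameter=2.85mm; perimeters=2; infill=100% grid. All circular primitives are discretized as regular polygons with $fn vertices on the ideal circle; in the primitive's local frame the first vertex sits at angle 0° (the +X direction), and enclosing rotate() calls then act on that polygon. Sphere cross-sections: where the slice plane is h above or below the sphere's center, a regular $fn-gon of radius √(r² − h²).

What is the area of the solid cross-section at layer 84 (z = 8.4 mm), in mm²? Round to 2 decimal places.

At z = 8.4 mm: the sphere: section is a regular 8-gon, circumradius = √(r²−h²) = √(8.5²−0.1²) = 8.499 (area = (8/2)·8.499²·sin(360°/8) = 204.33 mm²); (rotated 35° about Z; rotation is an isometry so areas/perimeters/island counts are preserved). Overall, the cross-section is a single solid region. Net area = 204.33 mm².

204.33 mm²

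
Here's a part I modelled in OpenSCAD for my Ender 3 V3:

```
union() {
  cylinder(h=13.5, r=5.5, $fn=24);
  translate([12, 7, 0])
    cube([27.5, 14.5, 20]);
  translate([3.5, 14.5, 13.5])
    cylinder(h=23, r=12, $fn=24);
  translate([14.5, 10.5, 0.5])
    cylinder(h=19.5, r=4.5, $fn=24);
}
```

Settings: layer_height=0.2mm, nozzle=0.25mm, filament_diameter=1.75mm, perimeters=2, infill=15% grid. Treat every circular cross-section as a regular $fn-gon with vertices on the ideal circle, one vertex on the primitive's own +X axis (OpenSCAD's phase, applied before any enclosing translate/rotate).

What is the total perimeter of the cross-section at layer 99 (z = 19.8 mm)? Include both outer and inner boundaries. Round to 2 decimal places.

At z = 19.8 mm: the cylinder does not reach this height (z outside [0, 13.5]); the cube at (12, 7) is present — its section is the full 27.5×14.5 rectangle (perimeter 84.00 mm); the r=12 cylinder at (3.5, 14.5) gives a regular 24-gon of circumradius 12 (constant along its height) (perimeter = 2·24·12.000·sin(180°/24) = 75.18 mm); the cylinder at (14.5, 10.5): section is a regular 24-gon, circumradius r=4.5 (perimeter = 2·24·4.500·sin(180°/24) = 28.19 mm); Combining (union): the regions partially overlap (shared area 97.81 mm²), so the edge portions inside another operand are dropped and the merged outline is re-measured after clipping — boundary = 127.23 mm. Overall, the cross-section is a single solid region. Total boundary length (outer) = 127.23 mm.

127.23 mm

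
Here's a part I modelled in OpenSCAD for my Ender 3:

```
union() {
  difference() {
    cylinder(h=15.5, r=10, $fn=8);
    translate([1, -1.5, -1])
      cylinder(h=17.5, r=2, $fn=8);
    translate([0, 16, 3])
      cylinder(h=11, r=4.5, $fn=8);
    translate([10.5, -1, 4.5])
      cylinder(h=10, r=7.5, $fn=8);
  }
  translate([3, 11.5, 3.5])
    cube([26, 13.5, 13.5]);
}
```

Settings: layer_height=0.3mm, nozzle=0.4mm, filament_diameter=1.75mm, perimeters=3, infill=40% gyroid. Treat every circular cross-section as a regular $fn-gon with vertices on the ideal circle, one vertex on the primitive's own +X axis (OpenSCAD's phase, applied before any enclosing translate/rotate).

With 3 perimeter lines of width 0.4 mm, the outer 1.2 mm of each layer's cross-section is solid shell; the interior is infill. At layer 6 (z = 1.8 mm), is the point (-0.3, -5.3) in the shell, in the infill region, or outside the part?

At z = 1.8 mm: the r=10 cylinder gives a regular 8-gon of circumradius 10 (constant along its height); the r=2 cylinder at (1, -1.5) gives a regular 8-gon of circumradius 2 (constant along its height); the cylinder at (0, 16) is absent (z outside [3, 14]); the cylinder at (10.5, -1) is absent (z outside [4.5, 14.5]); Taking the first minus the rest: starting from the r=10 cylinder, the r=2 cylinder at (1, -1.5) lies wholly inside it (removes its full 11.31 mm² and its 12.25 mm outline becomes a hole wall) — 1 connected region with 1 hole; the cube at (3, 11.5) does not reach this height (z outside [3.5, 17]); Merging all regions: only that combined region is present, so the union is just that shape — 1 connected region with 1 hole. Overall, the cross-section is one region with 1 hole. The nearest boundary edge runs (-0.41, -2.91)→(1.00, -3.50); distance from the point to it = 2.16 mm. The point is inside the cross-section and 2.16 mm from the nearest boundary — more than the 1.2 mm shell width (3 × 0.4), so it's in the infill interior.

infill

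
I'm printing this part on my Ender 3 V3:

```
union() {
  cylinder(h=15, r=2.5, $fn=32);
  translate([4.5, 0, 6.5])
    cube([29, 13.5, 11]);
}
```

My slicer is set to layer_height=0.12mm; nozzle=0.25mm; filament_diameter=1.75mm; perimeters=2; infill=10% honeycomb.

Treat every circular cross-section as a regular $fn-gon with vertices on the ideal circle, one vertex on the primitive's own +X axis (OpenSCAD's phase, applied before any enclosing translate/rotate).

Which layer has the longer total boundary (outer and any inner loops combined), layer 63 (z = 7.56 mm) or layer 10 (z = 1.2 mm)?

Layer 63 (z = 7.56): the r=2.5 cylinder gives a regular 32-gon of circumradius 2.5 (constant along its height) (perimeter = 2·32·2.500·sin(180°/32) = 15.68 mm); the 29×13.5 cube at (4.5, 0) contributes its full rectangle (perimeter 85.00 mm); Combining (union): the 2 present regions are separate (no shared area or edge), so areas and boundary lengths simply add and each stays a separate island — boundary = 100.68 mm. So its perimeter = 100.68 mm. Layer 10 (z = 1.2): the r=2.5 cylinder contributes a regular 32-gon of circumradius 2.5 (perimeter = 2·32·2.500·sin(180°/32) = 15.68 mm); the cube at (4.5, 0) is absent (z outside [6.5, 17.5]); Taking the union: only the r=2.5 cylinder is present, so the union is just that shape — boundary = 15.68 mm. So its perimeter = 15.68 mm. Layer 63 is larger (100.68 vs 15.68 mm).

layer 63 (z = 7.56 mm)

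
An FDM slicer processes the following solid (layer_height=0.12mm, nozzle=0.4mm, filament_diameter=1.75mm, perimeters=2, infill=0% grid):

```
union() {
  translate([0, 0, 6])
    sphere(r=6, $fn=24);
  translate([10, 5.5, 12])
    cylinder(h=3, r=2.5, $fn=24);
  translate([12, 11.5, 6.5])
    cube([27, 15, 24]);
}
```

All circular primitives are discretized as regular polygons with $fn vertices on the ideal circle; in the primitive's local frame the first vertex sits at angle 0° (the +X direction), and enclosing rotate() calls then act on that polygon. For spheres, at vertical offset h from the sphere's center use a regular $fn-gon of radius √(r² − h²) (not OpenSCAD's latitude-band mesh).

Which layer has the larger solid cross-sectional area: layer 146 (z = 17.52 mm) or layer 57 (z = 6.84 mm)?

Layer 146 (z = 17.52): the sphere is absent (|z−center|=11.520 > r=6); the cylinder at (10, 5.5) is not intersected at this z (z outside [12, 15]); the cube at (12, 11.5) is present — its section is the full 27×15 rectangle (area 405.00 mm²); Taking the union: only the 27×15 cube at (12, 11.5) is present, so the union is just that shape — area = 405.00 mm². So its area = 405.00 mm². Layer 57 (z = 6.84): the r=6 sphere contributes a regular 24-gon of circumradius √(6²−0.84²) = 5.941 (area = (24/2)·5.941²·sin(360°/24) = 109.62 mm²); the cylinder at (10, 5.5) is not intersected at this z (z outside [12, 15]); the cube at (12, 11.5) (footprint 27×15) is included at this height (area 405.00 mm²); Merging all regions: the 2 present regions are separate (no shared area or edge), so areas and boundary lengths simply add and each stays a separate island — area = 514.62 mm². So its area = 514.62 mm². Layer 57 is larger (514.62 vs 405.00 mm²).

layer 57 (z = 6.84 mm)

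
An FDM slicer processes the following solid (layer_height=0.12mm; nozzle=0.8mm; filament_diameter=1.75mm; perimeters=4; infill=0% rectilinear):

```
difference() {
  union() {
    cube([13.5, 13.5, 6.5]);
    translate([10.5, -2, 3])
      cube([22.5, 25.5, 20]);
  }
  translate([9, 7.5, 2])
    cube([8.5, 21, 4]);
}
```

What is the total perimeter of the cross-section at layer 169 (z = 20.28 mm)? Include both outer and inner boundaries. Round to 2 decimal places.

96.00 mm

At z = 20.28 mm: the cube does not reach this height (z outside [0, 6.5]); the cube at (10.5, -2) (footprint 22.5×25.5) is included at this height (perimeter 96.00 mm); Taking the union: only the 22.5×25.5 cube at (10.5, -2) is present, so the union is just that shape — boundary = 96.00 mm; the cube at (9, 7.5) is absent (z outside [2, 6]); Subtracting the remaining from the first: none of the subtracted shapes is present at this height, so that combined region is unchanged — boundary = 96.00 mm. Overall, the cross-section is a single solid region. Total boundary length (outer) = 96.00 mm.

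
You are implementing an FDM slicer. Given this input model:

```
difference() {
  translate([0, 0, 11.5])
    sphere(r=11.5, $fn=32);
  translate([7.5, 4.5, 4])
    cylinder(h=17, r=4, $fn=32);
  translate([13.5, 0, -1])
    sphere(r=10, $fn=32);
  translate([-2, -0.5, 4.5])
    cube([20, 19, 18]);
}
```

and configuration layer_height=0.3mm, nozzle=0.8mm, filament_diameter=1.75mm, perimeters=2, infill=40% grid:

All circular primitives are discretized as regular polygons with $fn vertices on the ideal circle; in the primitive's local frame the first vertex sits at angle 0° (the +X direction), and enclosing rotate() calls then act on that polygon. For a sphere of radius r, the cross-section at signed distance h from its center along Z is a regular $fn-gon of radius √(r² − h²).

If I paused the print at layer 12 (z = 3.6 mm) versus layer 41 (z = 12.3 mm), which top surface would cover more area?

Layer 12 (z = 3.6): the sphere: section is a regular 32-gon, circumradius = √(r²−h²) = √(11.5²−7.9²) = 8.357 (area = (32/2)·8.357²·sin(360°/32) = 218.00 mm²); the cylinder at (7.5, 4.5) is absent (z outside [4, 21]); the r=10 sphere at (13.5, 0) contributes a regular 32-gon of circumradius √(10²−4.6²) = 8.879 (area = (32/2)·8.879²·sin(360°/32) = 246.09 mm²); the cube at (-2, -0.5) does not reach this height (z outside [4.5, 22.5]); Subtracting the remaining from the first: starting from the r=11.5 sphere (218.00 mm²), the r=10 sphere at (13.5, 0) partially overlaps it — only the 26.68 mm² overlap (of its 246.09 mm²) is removed, clipping the outline — area = 191.32 mm². So its area = 191.32 mm². Layer 41 (z = 12.3): the sphere: section is a regular 32-gon, circumradius = √(r²−h²) = √(11.5²−0.8²) = 11.472 (area = (32/2)·11.472²·sin(360°/32) = 410.81 mm²); the r=4 cylinder at (7.5, 4.5) contributes a regular 32-gon of circumradius 4 (area = (32/2)·4.000²·sin(360°/32) = 49.94 mm²); the sphere at (13.5, 0) is not intersected at this z (|z−center|=13.300 > r=10); the 20×19 cube at (-2, -0.5) contributes its full rectangle (area 380.00 mm²); After the difference (first − rest): starting from the r=11.5 sphere (410.81 mm²), the r=4 cylinder at (7.5, 4.5) partially overlaps it — only the 43.74 mm² overlap (of its 49.94 mm²) is removed, clipping the outline; the 20×19 cube at (-2, -0.5) partially overlaps it — only the 88.43 mm² overlap (of its 380.00 mm²) is removed, clipping the outline — area = 278.64 mm². So its area = 278.64 mm². Layer 41 is larger (278.64 vs 191.32 mm²).

layer 41 (z = 12.3 mm)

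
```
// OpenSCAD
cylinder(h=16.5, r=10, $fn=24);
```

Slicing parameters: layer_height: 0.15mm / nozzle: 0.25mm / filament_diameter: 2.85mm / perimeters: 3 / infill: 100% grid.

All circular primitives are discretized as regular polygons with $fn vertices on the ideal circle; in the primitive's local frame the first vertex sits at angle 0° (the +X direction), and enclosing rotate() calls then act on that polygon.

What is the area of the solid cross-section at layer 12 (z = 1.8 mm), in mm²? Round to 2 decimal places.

At z = 1.8 mm: the r=10 cylinder contributes a regular 24-gon of circumradius 10 (area = (24/2)·10.000²·sin(360°/24) = 310.58 mm²). Overall, the cross-section is a single solid region. Net area = 310.58 mm².

310.58 mm²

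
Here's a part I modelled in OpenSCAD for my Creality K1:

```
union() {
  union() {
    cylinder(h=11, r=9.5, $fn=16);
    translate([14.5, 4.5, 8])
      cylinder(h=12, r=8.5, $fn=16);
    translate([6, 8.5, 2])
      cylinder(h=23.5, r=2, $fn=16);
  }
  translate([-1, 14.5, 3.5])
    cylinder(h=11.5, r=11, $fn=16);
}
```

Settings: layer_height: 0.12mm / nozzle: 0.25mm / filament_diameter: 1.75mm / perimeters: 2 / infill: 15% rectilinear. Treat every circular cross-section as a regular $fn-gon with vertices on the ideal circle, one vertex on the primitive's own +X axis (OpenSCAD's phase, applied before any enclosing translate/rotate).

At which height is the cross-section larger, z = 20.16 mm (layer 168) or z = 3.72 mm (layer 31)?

Layer 168 (z = 20.16): the cylinder does not reach this height (z outside [0, 11]); the cylinder at (14.5, 4.5) is not intersected at this z (z outside [8, 20]); the r=2 cylinder at (6, 8.5) contributes a regular 16-gon of circumradius 2 (area = (16/2)·2.000²·sin(360°/16) = 12.25 mm²); Taking the union: only the r=2 cylinder at (6, 8.5) is present, so the union is just that shape — area = 12.25 mm²; the cylinder at (-1, 14.5) does not reach this height (z outside [3.5, 15]); Merging all regions: only that combined region is present, so the union is just that shape — area = 12.25 mm². So its area = 12.25 mm². Layer 31 (z = 3.72): the r=9.5 cylinder contributes a regular 16-gon of circumradius 9.5 (area = (16/2)·9.500²·sin(360°/16) = 276.30 mm²); the cylinder at (14.5, 4.5) is absent (z outside [8, 20]); the r=2 cylinder at (6, 8.5) contributes a regular 16-gon of circumradius 2 (area = (16/2)·2.000²·sin(360°/16) = 12.25 mm²); Merging all regions: the regions partially overlap — summed areas 288.54 mm² minus the doubly-counted overlap 2.07 mm² gives 286.47 mm² — area = 286.47 mm²; the cylinder at (-1, 14.5): section is a regular 16-gon, circumradius r=11 (area = (16/2)·11.000²·sin(360°/16) = 370.44 mm²); Taking the union: the regions partially overlap — summed areas 656.91 mm² minus the doubly-counted overlap 64.68 mm² gives 592.23 mm² — area = 592.23 mm². So its area = 592.23 mm². Layer 31 is larger (592.23 vs 12.25 mm²).

layer 31 (z = 3.72 mm)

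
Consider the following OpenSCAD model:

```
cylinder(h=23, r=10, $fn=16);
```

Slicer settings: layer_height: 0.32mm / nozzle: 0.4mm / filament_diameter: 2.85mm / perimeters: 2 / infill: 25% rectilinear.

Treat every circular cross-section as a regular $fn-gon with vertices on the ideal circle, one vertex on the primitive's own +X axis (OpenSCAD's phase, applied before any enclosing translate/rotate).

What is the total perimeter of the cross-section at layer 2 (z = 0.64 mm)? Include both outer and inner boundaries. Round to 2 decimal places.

At z = 0.64 mm: the r=10 cylinder gives a regular 16-gon of circumradius 10 (constant along its height) (perimeter = 2·16·10.000·sin(180°/16) = 62.43 mm). Overall, the cross-section is a single solid region. Total boundary length (outer) = 62.43 mm.

62.43 mm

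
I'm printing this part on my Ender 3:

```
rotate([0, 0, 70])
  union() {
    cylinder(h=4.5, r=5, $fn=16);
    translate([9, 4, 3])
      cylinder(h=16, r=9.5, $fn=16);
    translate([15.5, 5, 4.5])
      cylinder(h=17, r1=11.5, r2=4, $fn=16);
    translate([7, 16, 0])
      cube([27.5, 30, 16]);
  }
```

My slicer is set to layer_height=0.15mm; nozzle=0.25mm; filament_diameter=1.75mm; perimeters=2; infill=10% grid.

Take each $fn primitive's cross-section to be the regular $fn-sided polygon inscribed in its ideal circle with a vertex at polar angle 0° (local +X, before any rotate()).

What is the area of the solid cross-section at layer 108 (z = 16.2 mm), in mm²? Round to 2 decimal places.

312.12 mm²

At z = 16.2 mm: the cylinder is absent (z outside [0, 4.5]); the cylinder at (9, 4): section is a regular 16-gon, circumradius r=9.5 (area = (16/2)·9.500²·sin(360°/16) = 276.30 mm²); the cone at (15.5, 5): at t=0.688 of its height the radius interpolates to r₁+(r₂−r₁)t = 6.338, giving a regular 16-gon of that circumradius (area = (16/2)·6.338²·sin(360°/16) = 122.99 mm²); the cube at (7, 16) is absent (z outside [0, 16]); Combining (union): the regions partially overlap — summed areas 399.29 mm² minus the doubly-counted overlap 87.17 mm² gives 312.12 mm² — area = 312.12 mm²; (rotated 70° about Z; rotation is an isometry so areas/perimeters/island counts are preserved). Overall, the cross-section is a single solid region. Net area = 312.12 mm².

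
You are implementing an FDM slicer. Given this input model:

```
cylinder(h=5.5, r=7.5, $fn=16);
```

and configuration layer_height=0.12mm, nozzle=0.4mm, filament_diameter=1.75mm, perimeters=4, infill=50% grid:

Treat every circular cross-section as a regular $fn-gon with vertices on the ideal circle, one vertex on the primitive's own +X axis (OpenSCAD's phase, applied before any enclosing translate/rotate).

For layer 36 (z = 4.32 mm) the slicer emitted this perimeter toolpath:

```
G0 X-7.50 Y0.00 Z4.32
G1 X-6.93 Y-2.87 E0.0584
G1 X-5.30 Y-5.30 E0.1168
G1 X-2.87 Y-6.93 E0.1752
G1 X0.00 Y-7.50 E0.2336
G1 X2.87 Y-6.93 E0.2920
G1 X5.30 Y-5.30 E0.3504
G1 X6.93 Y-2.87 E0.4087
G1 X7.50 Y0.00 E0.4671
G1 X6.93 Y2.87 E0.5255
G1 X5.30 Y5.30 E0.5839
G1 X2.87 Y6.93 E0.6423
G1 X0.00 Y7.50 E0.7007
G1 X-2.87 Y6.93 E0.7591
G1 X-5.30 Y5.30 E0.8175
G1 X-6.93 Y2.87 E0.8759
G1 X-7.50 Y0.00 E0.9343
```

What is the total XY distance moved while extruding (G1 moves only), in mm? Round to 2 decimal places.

Sum the Euclidean lengths of each G1 segment: total = 46.82 mm.

46.82 mm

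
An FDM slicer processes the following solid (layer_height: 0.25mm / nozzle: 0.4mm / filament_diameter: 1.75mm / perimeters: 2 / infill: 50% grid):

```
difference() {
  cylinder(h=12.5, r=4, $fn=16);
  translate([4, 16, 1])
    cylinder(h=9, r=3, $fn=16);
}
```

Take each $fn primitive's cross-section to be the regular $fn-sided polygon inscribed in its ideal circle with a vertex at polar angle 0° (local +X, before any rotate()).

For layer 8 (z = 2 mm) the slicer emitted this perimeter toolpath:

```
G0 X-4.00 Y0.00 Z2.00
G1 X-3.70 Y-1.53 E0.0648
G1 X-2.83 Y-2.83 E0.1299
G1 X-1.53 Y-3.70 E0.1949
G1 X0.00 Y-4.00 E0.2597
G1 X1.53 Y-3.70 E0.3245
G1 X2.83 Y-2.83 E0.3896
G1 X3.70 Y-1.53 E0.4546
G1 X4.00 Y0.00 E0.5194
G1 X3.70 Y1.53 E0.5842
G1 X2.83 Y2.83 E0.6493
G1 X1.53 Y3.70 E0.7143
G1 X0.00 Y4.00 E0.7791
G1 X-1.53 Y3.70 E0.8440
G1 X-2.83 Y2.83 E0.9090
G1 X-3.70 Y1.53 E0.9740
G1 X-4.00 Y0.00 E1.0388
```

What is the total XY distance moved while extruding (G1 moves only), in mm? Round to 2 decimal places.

24.99 mm

Sum the Euclidean lengths of each G1 segment: total = 24.99 mm.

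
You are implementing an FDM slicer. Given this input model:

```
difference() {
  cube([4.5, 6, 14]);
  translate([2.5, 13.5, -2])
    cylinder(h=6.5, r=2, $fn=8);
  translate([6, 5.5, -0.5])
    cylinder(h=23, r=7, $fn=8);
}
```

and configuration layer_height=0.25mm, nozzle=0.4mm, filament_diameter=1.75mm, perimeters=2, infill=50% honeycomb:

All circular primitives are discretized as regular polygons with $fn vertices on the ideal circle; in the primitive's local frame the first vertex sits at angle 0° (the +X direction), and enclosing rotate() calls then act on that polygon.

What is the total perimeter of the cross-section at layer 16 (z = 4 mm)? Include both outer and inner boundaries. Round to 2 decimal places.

9.65 mm

At z = 4 mm: the cube (footprint 4.5×6) is included at this height (perimeter 21.00 mm); the r=2 cylinder at (2.5, 13.5) contributes a regular 8-gon of circumradius 2 (perimeter = 2·8·2.000·sin(180°/8) = 12.25 mm); the cylinder at (6, 5.5): section is a regular 8-gon, circumradius r=7 (perimeter = 2·8·7.000·sin(180°/8) = 42.86 mm); After the difference (first − rest): starting from the 4.5×6 cube, the r=2 cylinder at (2.5, 13.5) misses the remaining region (no effect); the r=7 cylinder at (6, 5.5) partially overlaps it — only the 24.73 mm² overlap (of its 138.59 mm²) is removed, clipping the outline — boundary = 9.65 mm. Overall, the cross-section is a single solid region. Total boundary length (outer) = 9.65 mm.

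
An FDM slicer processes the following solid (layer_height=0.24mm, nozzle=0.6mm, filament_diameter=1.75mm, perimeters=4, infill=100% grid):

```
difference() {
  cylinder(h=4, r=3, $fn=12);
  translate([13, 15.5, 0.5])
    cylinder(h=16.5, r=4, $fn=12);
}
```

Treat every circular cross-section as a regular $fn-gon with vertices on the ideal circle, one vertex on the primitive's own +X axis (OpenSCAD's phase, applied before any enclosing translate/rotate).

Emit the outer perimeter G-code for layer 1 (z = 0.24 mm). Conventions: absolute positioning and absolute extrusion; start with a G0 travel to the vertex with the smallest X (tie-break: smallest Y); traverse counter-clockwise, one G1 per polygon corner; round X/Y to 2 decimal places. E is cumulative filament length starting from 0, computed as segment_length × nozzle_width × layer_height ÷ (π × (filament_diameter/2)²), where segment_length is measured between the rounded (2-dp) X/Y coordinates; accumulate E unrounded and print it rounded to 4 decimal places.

At z = 0.24 mm: the r=3 cylinder gives a regular 12-gon of circumradius 3 (constant along its height); the cylinder at (13, 15.5) is absent (z outside [0.5, 17]); Taking the first minus the rest: none of the subtracted shapes is present at this height, so the r=3 cylinder is unchanged — 1 connected region. The outline is a single polygon with 12 vertices. Extrusion per mm of travel: 0.6 × 0.24 / (π × 0.875²) = 0.059868. Accumulating E over each segment gives final E = 1.1161.

G0 X-3.00 Y0.00 Z0.24
G1 X-2.60 Y-1.50 E0.0929
G1 X-1.50 Y-2.60 E0.1861
G1 X0.00 Y-3.00 E0.2790
G1 X1.50 Y-2.60 E0.3720
G1 X2.60 Y-1.50 E0.4651
G1 X3.00 Y0.00 E0.5580
G1 X2.60 Y1.50 E0.6510
G1 X1.50 Y2.60 E0.7441
G1 X0.00 Y3.00 E0.8370
G1 X-1.50 Y2.60 E0.9300
G1 X-2.60 Y1.50 E1.0231
G1 X-3.00 Y0.00 E1.1161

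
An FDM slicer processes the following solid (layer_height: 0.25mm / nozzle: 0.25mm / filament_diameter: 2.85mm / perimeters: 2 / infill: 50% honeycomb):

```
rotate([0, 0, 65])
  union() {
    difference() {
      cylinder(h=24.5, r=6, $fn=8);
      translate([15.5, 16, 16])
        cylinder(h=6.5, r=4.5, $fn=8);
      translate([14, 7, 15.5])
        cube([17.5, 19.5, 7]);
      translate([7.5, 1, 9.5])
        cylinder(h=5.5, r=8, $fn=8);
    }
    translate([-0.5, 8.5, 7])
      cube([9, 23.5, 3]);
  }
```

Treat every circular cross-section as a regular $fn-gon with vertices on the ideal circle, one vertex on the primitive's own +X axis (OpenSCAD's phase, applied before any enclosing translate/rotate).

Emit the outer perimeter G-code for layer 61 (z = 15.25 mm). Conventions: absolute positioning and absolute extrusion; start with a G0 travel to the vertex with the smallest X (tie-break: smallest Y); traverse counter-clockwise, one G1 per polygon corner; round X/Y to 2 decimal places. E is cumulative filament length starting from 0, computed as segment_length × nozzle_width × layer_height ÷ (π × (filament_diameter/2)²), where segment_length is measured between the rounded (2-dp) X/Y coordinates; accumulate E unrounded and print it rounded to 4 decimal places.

G0 X-5.64 Y-2.05 Z15.25
G1 X-2.54 Y-5.44 E0.0450
G1 X2.05 Y-5.64 E0.0900
G1 X5.44 Y-2.54 E0.1350
G1 X5.64 Y2.05 E0.1800
G1 X2.54 Y5.44 E0.2250
G1 X-2.05 Y5.64 E0.2701
G1 X-5.44 Y2.54 E0.3151
G1 X-5.64 Y-2.05 E0.3601

At z = 15.25 mm: the r=6 cylinder gives a regular 8-gon of circumradius 6 (constant along its height); the cylinder at (15.5, 16) is not intersected at this z (z outside [16, 22.5]); the cube at (14, 7) does not reach this height (z outside [15.5, 22.5]); the cylinder at (7.5, 1) is absent (z outside [9.5, 15]); After the difference (first − rest): none of the subtracted shapes is present at this height, so the r=6 cylinder is unchanged — 1 connected region; the cube at (-0.5, 8.5) does not reach this height (z outside [7, 10]); Merging all regions: only that combined region is present, so the union is just that shape — 1 connected region; (whole slice rotated 65° about Z — lengths, areas and connectivity unchanged). The outline is a single polygon with 8 vertices. Extrusion per mm of travel: 0.25 × 0.25 / (π × 1.425²) = 0.009797. Accumulating E over each segment gives final E = 0.3601.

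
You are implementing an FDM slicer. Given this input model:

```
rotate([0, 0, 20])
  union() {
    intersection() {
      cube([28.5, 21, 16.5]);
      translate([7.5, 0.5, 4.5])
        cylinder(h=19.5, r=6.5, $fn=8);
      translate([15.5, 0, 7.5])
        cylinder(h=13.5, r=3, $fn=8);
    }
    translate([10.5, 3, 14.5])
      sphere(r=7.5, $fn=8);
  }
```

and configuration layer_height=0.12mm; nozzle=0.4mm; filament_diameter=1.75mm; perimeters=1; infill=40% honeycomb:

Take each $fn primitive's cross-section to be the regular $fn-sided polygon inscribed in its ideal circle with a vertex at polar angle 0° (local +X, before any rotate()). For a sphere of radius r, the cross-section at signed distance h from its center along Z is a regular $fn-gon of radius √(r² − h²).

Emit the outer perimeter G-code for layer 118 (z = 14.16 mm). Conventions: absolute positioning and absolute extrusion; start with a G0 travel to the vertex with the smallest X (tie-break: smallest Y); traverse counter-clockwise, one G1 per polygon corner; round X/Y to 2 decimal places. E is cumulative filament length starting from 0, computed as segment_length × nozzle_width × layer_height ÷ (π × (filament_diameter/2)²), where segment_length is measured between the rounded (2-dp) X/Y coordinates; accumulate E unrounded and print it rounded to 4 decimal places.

At z = 14.16 mm: the 28.5×21 cube contributes its full rectangle; the cylinder at (7.5, 0.5): section is a regular 8-gon, circumradius r=6.5; the r=3 cylinder at (15.5, 0) gives a regular 8-gon of circumradius 3 (constant along its height); Taking the intersection: the r=6.5 cylinder at (7.5, 0.5) partially overlaps the 28.5×21 cube; clipping to the common part keeps 66.15 mm²; the r=3 cylinder at (15.5, 0) partially overlaps the running intersection; clipping to the common part keeps 1.66 mm² — 1 connected region; the sphere at (10.5, 3): section is a regular 8-gon, circumradius = √(r²−h²) = √(7.5²−0.34²) = 7.492; Taking the union: that combined region lies entirely inside the r=7.5 sphere at (10.5, 3), so the union is just the r=7.5 sphere at (10.5, 3) — 1 connected region; (rotated 20° about Z; rotation is an isometry so areas/perimeters/island counts are preserved). The outline is a single polygon with 8 vertices. Extrusion per mm of travel: 0.4 × 0.12 / (π × 0.875²) = 0.019956. Accumulating E over each segment gives final E = 0.9155.

G0 X1.80 Y3.85 Z14.16
G1 X5.67 Y-0.38 E0.1144
G1 X11.40 Y-0.63 E0.2289
G1 X15.63 Y3.24 E0.3433
G1 X15.88 Y8.97 E0.4577
G1 X12.01 Y13.20 E0.5722
G1 X6.28 Y13.45 E0.6866
G1 X2.05 Y9.58 E0.8010
G1 X1.80 Y3.85 E0.9155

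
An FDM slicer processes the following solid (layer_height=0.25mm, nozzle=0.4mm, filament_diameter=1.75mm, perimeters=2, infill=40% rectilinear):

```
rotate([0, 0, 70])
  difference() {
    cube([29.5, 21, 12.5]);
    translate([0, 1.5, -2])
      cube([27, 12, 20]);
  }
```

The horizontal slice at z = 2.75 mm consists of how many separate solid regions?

At z = 2.75 mm: the cube is present — its section is the full 29.5×21 rectangle; the 27×12 cube at (0, 1.5) contributes its full rectangle; After the difference (first − rest): starting from the 29.5×21 cube, the 27×12 cube at (0, 1.5) lies inside it touching the edge (removes its full 324.00 mm²) — 1 connected region; (whole slice rotated 70° about Z — lengths, areas and connectivity unchanged). The result has 1 disconnected region.

1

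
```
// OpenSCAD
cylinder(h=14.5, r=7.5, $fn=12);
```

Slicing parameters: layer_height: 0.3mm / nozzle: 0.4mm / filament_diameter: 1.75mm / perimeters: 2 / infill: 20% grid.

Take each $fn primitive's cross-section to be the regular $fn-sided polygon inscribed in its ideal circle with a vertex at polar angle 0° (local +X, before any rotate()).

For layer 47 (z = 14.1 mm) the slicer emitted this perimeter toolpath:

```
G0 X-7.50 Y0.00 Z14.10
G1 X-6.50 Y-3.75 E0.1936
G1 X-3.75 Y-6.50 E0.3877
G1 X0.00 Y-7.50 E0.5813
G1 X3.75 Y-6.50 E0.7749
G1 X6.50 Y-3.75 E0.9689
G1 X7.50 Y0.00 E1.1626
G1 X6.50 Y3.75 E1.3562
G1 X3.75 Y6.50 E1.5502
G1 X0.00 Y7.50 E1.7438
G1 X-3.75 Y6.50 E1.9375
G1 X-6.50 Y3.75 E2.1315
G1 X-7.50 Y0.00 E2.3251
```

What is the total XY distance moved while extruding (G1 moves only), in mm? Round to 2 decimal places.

46.60 mm

Sum the Euclidean lengths of each G1 segment: total = 46.60 mm.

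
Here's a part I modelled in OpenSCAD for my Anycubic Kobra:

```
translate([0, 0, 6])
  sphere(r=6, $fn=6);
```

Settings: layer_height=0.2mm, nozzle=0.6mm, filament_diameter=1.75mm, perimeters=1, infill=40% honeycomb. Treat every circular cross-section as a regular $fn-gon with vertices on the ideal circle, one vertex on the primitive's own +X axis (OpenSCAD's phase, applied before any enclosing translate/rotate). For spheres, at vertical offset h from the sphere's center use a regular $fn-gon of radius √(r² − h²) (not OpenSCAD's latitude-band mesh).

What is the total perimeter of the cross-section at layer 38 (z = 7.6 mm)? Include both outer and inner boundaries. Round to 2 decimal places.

34.70 mm

At z = 7.6 mm: the r=6 sphere contributes a regular 6-gon of circumradius √(6²−1.6²) = 5.783 (perimeter = 2·6·5.783·sin(180°/6) = 34.70 mm). Overall, the cross-section is a single solid region. Total boundary length (outer) = 34.70 mm.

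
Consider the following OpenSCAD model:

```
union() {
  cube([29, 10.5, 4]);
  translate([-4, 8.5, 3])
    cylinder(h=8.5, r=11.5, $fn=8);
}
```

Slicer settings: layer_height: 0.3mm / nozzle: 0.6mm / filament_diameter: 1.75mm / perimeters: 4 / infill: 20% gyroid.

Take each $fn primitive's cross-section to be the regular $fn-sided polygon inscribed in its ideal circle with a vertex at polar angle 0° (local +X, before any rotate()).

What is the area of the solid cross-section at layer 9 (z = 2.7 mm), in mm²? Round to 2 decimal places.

304.50 mm²

At z = 2.7 mm: the cube (footprint 29×10.5) is included at this height (area 304.50 mm²); the cylinder at (-4, 8.5) is not intersected at this z (z outside [3, 11.5]); Taking the union: only the 29×10.5 cube is present, so the union is just that shape — area = 304.50 mm². Overall, the cross-section is a single solid region. Net area = 304.50 mm².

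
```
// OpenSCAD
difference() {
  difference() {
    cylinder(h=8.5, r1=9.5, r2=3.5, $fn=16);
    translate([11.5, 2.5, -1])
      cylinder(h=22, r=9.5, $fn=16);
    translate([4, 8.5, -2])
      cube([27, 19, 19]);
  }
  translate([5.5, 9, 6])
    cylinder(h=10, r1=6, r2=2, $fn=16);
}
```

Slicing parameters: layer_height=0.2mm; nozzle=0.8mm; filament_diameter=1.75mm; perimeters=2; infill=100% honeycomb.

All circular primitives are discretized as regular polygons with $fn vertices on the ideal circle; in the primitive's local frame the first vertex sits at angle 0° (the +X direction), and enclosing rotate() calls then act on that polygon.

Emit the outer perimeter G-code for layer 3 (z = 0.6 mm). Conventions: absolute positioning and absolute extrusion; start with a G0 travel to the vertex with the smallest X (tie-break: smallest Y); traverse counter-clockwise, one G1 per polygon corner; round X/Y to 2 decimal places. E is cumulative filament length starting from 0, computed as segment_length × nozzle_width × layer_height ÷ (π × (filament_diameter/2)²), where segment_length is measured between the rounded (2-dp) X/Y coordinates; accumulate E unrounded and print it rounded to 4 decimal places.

G0 X-9.08 Y0.00 Z0.60
G1 X-8.39 Y-3.47 E0.2353
G1 X-6.42 Y-6.42 E0.4713
G1 X-3.47 Y-8.39 E0.7073
G1 X0.00 Y-9.08 E0.9426
G1 X3.47 Y-8.39 E1.1780
G1 X6.42 Y-6.42 E1.4139
G1 X6.93 Y-5.65 E1.4754
G1 X4.78 Y-4.22 E1.6471
G1 X2.72 Y-1.14 E1.8936
G1 X2.00 Y2.50 E2.1404
G1 X2.72 Y6.14 E2.3873
G1 X3.99 Y8.04 E2.5393
G1 X3.47 Y8.39 E2.5810
G1 X0.00 Y9.08 E2.8163
G1 X-3.47 Y8.39 E3.0517
G1 X-6.42 Y6.42 E3.2876
G1 X-8.39 Y3.47 E3.5236
G1 X-9.08 Y0.00 E3.7590

At z = 0.6 mm: the cone: at t=0.071 of its height the radius interpolates to r₁+(r₂−r₁)t = 9.076, giving a regular 16-gon of that circumradius; the cylinder at (11.5, 2.5): section is a regular 16-gon, circumradius r=9.5; the 27×19 cube at (4, 8.5) contributes its full rectangle; After the difference (first − rest): starting from the cone, the r=9.5 cylinder at (11.5, 2.5) partially overlaps it — only the 64.04 mm² overlap (of its 276.30 mm²) is removed, clipping the outline; the 27×19 cube at (4, 8.5) misses the remaining region (no effect) — 1 connected region; the cone at (5.5, 9) does not reach this height (z outside [6, 16]); After the difference (first − rest): none of the subtracted shapes is present at this height, so that combined region is unchanged — 1 connected region. The outline is a single polygon with 18 vertices. Extrusion per mm of travel: 0.8 × 0.2 / (π × 0.875²) = 0.066520. Accumulating E over each segment gives final E = 3.7590.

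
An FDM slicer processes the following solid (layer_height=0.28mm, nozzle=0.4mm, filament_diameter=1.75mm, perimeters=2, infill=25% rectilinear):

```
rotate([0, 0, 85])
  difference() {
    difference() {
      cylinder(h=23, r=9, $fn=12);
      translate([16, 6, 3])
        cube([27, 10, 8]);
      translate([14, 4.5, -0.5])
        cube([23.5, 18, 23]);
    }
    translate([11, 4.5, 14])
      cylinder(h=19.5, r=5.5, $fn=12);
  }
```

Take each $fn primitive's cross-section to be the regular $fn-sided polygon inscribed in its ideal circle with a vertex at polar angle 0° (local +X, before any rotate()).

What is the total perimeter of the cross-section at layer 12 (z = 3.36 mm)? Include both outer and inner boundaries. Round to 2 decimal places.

55.90 mm

At z = 3.36 mm: the cylinder: section is a regular 12-gon, circumradius r=9 (perimeter = 2·12·9.000·sin(180°/12) = 55.90 mm); the cube at (16, 6) (footprint 27×10) is included at this height (perimeter 74.00 mm); the cube at (14, 4.5) (footprint 23.5×18) is included at this height (perimeter 83.00 mm); Taking the first minus the rest: starting from the r=9 cylinder, the 27×10 cube at (16, 6) misses the remaining region (no effect); the 23.5×18 cube at (14, 4.5) misses the remaining region (no effect) — boundary = 55.90 mm; the cylinder at (11, 4.5) is absent (z outside [14, 33.5]); Subtracting the remaining from the first: none of the subtracted shapes is present at this height, so the result so far is unchanged — boundary = 55.90 mm; (rotated 85° about Z; rotation is an isometry so areas/perimeters/island counts are preserved). Overall, the cross-section is a single solid region. Total boundary length (outer) = 55.90 mm.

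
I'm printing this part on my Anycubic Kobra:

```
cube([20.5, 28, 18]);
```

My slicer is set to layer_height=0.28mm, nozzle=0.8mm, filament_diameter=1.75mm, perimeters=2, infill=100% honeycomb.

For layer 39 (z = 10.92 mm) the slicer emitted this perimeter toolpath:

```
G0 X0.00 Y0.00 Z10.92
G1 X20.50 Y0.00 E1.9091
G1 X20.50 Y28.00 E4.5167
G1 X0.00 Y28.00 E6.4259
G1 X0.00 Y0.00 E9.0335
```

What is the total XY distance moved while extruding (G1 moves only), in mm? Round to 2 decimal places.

Sum the Euclidean lengths of each G1 segment: total = 97.00 mm.

97.00 mm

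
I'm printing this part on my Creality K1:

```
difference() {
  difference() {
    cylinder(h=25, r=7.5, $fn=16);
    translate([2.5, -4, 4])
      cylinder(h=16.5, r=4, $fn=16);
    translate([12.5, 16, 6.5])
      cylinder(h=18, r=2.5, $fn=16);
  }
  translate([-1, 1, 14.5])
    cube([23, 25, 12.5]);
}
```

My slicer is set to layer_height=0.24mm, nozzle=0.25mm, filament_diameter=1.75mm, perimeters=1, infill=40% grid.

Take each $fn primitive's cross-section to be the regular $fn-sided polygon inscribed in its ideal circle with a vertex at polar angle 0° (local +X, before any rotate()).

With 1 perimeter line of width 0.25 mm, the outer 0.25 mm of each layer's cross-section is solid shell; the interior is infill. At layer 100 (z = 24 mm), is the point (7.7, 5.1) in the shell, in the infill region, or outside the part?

outside

At z = 24 mm: the r=7.5 cylinder gives a regular 16-gon of circumradius 7.5 (constant along its height); the cylinder at (2.5, -4) is absent (z outside [4, 20.5]); the r=2.5 cylinder at (12.5, 16) gives a regular 16-gon of circumradius 2.5 (constant along its height); After the difference (first − rest): starting from the r=7.5 cylinder, the r=2.5 cylinder at (12.5, 16) misses the remaining region (no effect) — 1 connected region; the cube at (-1, 1) is present — its section is the full 23×25 rectangle; Subtracting the remaining from the first: starting from the result so far, the 23×25 cube at (-1, 1) partially overlaps it — only the 42.05 mm² overlap (of its 575.00 mm²) is removed, clipping the outline — 1 connected region. Overall, the cross-section is a single solid region. The nearest boundary edge runs (-1.00, 1.00)→(7.30, 1.00); distance from the point to it = 4.12 mm. The point is not inside any of the regions above, so it lies outside the cross-section (4.12 mm from the nearest boundary).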